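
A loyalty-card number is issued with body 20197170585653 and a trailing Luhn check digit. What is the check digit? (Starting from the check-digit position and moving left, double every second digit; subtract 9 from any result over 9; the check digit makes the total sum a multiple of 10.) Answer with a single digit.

1

Partial digits right→left: 3 5 6 5 8 5 0 7 1 7 9 1 0 2
Double every second digit counting from the check-digit position (so the 1st, 3rd, 5th, ... of the partial from the right).
  doubled (with −9 where >9): 6 3 7 0 2 9 0 → sum 27
  kept as-is: 5 5 5 7 7 1 2 → sum 32
Total = 27 + 32 = 59.
Check digit = (10 − (59 mod 10)) mod 10 = 1.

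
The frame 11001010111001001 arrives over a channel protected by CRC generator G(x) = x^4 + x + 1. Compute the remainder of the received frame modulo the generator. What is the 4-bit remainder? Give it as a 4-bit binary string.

0000

Modulo-2 division of 11001010111001001 by 10011:
  pos 0: 11001 XOR 10011 = 01010
  pos 1: 10100 XOR 10011 = 00111
  pos 3: 11110 XOR 10011 = 01101
  pos 4: 11011 XOR 10011 = 01000
  pos 5: 10001 XOR 10011 = 00010
  pos 8: 10100 XOR 10011 = 00111
  pos 10: 11110 XOR 10011 = 01101
  pos 11: 11010 XOR 10011 = 01001
  pos 12: 10011 XOR 10011 = 00000
Remainder = 0000 (zero — the frame passes the CRC check).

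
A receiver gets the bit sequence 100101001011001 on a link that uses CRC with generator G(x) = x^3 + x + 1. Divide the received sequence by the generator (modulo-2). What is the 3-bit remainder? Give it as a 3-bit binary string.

010

Modulo-2 division of 100101001011001 by 1011:
  pos 0: 1001 XOR 1011 = 0010
  pos 2: 1001 XOR 1011 = 0010
  pos 4: 1000 XOR 1011 = 0011
  pos 6: 1110 XOR 1011 = 0101
  pos 7: 1011 XOR 1011 = 0000
  pos 11: 1001 XOR 1011 = 0010
Remainder = 010 (nonzero — an error is detected).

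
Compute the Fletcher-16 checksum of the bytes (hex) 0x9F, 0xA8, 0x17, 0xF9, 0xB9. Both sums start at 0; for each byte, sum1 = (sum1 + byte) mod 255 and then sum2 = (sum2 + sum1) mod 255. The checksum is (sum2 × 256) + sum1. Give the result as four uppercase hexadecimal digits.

B313

Running sums (mod 255):
  after byte 0 (0x9F): sum1=159, sum2=159
  after byte 1 (0xA8): sum1=72, sum2=231
  after byte 2 (0x17): sum1=95, sum2=71
  after byte 3 (0xF9): sum1=89, sum2=160
  after byte 4 (0xB9): sum1=19, sum2=179
Checksum = sum2·256 + sum1 = 179·256 + 19 = 45843 = 0xB313.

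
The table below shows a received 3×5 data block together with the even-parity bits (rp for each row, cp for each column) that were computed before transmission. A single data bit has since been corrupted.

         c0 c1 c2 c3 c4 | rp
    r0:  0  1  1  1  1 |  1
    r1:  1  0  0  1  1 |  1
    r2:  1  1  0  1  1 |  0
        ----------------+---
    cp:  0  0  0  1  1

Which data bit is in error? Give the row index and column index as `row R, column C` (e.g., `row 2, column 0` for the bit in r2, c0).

Recompute each row's even parity and compare to rp:
  r0: data parity 0, sent rp 1 → mismatch
  r1: data parity 1, sent rp 1 → ok
  r2: data parity 0, sent rp 0 → ok
Recompute each column's even parity and compare to cp:
  c0: data parity 0, sent cp 0 → ok
  c1: data parity 0, sent cp 0 → ok
  c2: data parity 1, sent cp 0 → mismatch
  c3: data parity 1, sent cp 1 → ok
  c4: data parity 1, sent cp 1 → ok
Exactly one row (r0) and one column (c2) fail → the flipped bit is at their intersection.

row 0, column 2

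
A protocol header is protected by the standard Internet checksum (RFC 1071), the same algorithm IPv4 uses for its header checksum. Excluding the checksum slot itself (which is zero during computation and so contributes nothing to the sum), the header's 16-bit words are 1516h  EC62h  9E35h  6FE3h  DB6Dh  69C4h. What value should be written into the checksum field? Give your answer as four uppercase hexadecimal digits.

AB3B

One's-complement addition (fold any carry out of bit 15 back into bit 0):
  0x1516 + 0xEC62 = 0x10178 → wrap carry → 0x0179
  0x0179 + 0x9E35 = 0x09FAE
  0x9FAE + 0x6FE3 = 0x10F91 → wrap carry → 0x0F92
  0x0F92 + 0xDB6D = 0x0EAFF
  0xEAFF + 0x69C4 = 0x154C3 → wrap carry → 0x54C4
One's-complement sum = 0x54C4.
Checksum = ~0x54C4 & 0xFFFF = 0xAB3B.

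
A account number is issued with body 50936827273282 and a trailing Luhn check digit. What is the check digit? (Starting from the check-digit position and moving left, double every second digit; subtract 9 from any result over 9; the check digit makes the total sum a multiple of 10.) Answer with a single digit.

4

Partial digits right→left: 2 8 2 3 7 2 7 2 8 6 3 9 0 5
Double every second digit counting from the check-digit position (so the 1st, 3rd, 5th, ... of the partial from the right).
  doubled (with −9 where >9): 4 4 5 5 7 6 0 → sum 31
  kept as-is: 8 3 2 2 6 9 5 → sum 35
Total = 31 + 35 = 66.
Check digit = (10 − (66 mod 10)) mod 10 = 4.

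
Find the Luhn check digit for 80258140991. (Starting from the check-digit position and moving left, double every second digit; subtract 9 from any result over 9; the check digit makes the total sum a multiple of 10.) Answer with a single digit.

Partial digits right→left: 1 9 9 0 4 1 8 5 2 0 8
Double every second digit counting from the check-digit position (so the 1st, 3rd, 5th, ... of the partial from the right).
  doubled (with −9 where >9): 2 9 8 7 4 7 → sum 37
  kept as-is: 9 0 1 5 0 → sum 15
Total = 37 + 15 = 52.
Check digit = (10 − (52 mod 10)) mod 10 = 8.

8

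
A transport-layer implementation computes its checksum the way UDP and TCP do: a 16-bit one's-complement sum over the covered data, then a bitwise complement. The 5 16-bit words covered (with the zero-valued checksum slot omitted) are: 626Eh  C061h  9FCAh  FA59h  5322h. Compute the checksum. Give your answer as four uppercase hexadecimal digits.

One's-complement addition (fold any carry out of bit 15 back into bit 0):
  0x626E + 0xC061 = 0x122CF → wrap carry → 0x22D0
  0x22D0 + 0x9FCA = 0x0C29A
  0xC29A + 0xFA59 = 0x1BCF3 → wrap carry → 0xBCF4
  0xBCF4 + 0x5322 = 0x11016 → wrap carry → 0x1017
One's-complement sum = 0x1017.
Checksum = ~0x1017 & 0xFFFF = 0xEFE8.

EFE8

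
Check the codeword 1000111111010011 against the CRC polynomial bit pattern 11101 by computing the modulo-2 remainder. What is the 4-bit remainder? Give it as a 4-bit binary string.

Modulo-2 division of 1000111111010011 by 11101:
  pos 0: 10001 XOR 11101 = 01100
  pos 1: 11001 XOR 11101 = 00100
  pos 3: 10011 XOR 11101 = 01110
  pos 4: 11101 XOR 11101 = 00000
  pos 9: 10100 XOR 11101 = 01001
  pos 10: 10011 XOR 11101 = 01110
  pos 11: 11101 XOR 11101 = 00000
Remainder = 0000 (zero — the frame passes the CRC check).

0000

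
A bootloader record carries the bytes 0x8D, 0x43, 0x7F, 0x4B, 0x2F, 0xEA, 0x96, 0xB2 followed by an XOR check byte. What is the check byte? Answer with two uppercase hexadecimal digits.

1B

XOR the bytes together:
  start with 0x8D
  0x8D ⊕ 0x43 = 0xCE
  0xCE ⊕ 0x7F = 0xB1
  0xB1 ⊕ 0x4B = 0xFA
  0xFA ⊕ 0x2F = 0xD5
  0xD5 ⊕ 0xEA = 0x3F
  0x3F ⊕ 0x96 = 0xA9
  0xA9 ⊕ 0xB2 = 0x1B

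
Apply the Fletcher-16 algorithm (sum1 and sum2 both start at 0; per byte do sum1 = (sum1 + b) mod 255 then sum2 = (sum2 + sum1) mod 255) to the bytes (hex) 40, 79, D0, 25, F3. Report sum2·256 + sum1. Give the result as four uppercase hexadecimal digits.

D7A3

Running sums (mod 255):
  after byte 0 (40): sum1=64, sum2=64
  after byte 1 (79): sum1=185, sum2=249
  after byte 2 (D0): sum1=138, sum2=132
  after byte 3 (25): sum1=175, sum2=52
  after byte 4 (F3): sum1=163, sum2=215
Checksum = sum2·256 + sum1 = 215·256 + 163 = 55203 = 0xD7A3.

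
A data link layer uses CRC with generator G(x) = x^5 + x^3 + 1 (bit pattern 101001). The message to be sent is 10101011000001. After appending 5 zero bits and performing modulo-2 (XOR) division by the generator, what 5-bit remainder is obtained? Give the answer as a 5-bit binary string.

Append 5 zeros: 1010101100000100000. Divide by 101001 (XOR where the leading bit is 1):
  pos 0: 101010 XOR 101001 = 000011
  pos 4: 111100 XOR 101001 = 010101
  pos 5: 101010 XOR 101001 = 000011
  pos 9: 110010 XOR 101001 = 011011
  pos 10: 110110 XOR 101001 = 011111
  pos 11: 111110 XOR 101001 = 010111
  pos 12: 101110 XOR 101001 = 000111
Remainder (last 5 bits) = 01110. This is the CRC / FCS.

01110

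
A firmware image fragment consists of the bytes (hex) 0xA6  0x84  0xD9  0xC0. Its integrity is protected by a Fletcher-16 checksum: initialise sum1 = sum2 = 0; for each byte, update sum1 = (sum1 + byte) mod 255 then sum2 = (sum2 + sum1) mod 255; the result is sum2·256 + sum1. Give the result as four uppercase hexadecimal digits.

Running sums (mod 255):
  after byte 0 (0xA6): sum1=166, sum2=166
  after byte 1 (0x84): sum1=43, sum2=209
  after byte 2 (0xD9): sum1=5, sum2=214
  after byte 3 (0xC0): sum1=197, sum2=156
Checksum = sum2·256 + sum1 = 156·256 + 197 = 40133 = 0x9CC5.

9CC5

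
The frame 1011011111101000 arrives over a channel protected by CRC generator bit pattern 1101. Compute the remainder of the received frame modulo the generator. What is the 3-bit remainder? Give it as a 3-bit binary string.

Modulo-2 division of 1011011111101000 by 1101:
  pos 0: 1011 XOR 1101 = 0110
  pos 1: 1100 XOR 1101 = 0001
  pos 4: 1111 XOR 1101 = 0010
  pos 6: 1011 XOR 1101 = 0110
  pos 7: 1101 XOR 1101 = 0000
  pos 12: 1000 XOR 1101 = 0101
Remainder = 101 (nonzero — an error is detected).

101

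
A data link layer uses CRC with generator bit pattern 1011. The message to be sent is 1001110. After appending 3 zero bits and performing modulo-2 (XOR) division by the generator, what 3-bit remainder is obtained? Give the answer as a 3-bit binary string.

000

Append 3 zeros: 1001110000. Divide by 1011 (XOR where the leading bit is 1):
  pos 0: 1001 XOR 1011 = 0010
  pos 2: 1011 XOR 1011 = 0000
Remainder (last 3 bits) = 000. This is the CRC / FCS.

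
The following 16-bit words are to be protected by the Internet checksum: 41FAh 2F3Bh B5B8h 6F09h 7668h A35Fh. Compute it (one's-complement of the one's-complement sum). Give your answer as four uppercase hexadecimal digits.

5040

One's-complement addition (fold any carry out of bit 15 back into bit 0):
  0x41FA + 0x2F3B = 0x07135
  0x7135 + 0xB5B8 = 0x126ED → wrap carry → 0x26EE
  0x26EE + 0x6F09 = 0x095F7
  0x95F7 + 0x7668 = 0x10C5F → wrap carry → 0x0C60
  0x0C60 + 0xA35F = 0x0AFBF
One's-complement sum = 0xAFBF.
Checksum = ~0xAFBF & 0xFFFF = 0x5040.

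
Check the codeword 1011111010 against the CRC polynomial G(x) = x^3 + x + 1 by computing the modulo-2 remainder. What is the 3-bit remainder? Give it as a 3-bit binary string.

000

Modulo-2 division of 1011111010 by 1011:
  pos 0: 1011 XOR 1011 = 0000
  pos 4: 1110 XOR 1011 = 0101
  pos 5: 1011 XOR 1011 = 0000
Remainder = 000 (zero — the frame passes the CRC check).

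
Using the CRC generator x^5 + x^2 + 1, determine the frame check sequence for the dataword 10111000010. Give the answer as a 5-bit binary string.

00000

Append 5 zeros: 1011100001000000. Divide by 100101 (XOR where the leading bit is 1):
  pos 0: 101110 XOR 100101 = 001011
  pos 2: 101100 XOR 100101 = 001001
  pos 4: 100101 XOR 100101 = 000000
Remainder (last 5 bits) = 00000. This is the CRC / FCS.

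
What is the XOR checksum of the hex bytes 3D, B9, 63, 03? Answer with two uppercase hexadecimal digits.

XOR the bytes together:
  start with 0x3D
  0x3D ⊕ 0xB9 = 0x84
  0x84 ⊕ 0x63 = 0xE7
  0xE7 ⊕ 0x03 = 0xE4

E4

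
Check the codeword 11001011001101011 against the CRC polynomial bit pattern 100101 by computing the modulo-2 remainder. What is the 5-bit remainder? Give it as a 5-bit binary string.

00101

Modulo-2 division of 11001011001101011 by 100101:
  pos 0: 110010 XOR 100101 = 010111
  pos 1: 101111 XOR 100101 = 001010
  pos 3: 101010 XOR 100101 = 001111
  pos 5: 111101 XOR 100101 = 011000
  pos 6: 110001 XOR 100101 = 010100
  pos 7: 101000 XOR 100101 = 001101
  pos 9: 110110 XOR 100101 = 010011
  pos 10: 100111 XOR 100101 = 000010
Remainder = 00101 (nonzero — an error is detected).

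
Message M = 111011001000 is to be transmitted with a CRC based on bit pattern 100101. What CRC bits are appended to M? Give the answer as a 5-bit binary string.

Append 5 zeros: 11101100100000000. Divide by 100101 (XOR where the leading bit is 1):
  pos 0: 111011 XOR 100101 = 011110
  pos 1: 111100 XOR 100101 = 011001
  pos 2: 110010 XOR 100101 = 010111
  pos 3: 101111 XOR 100101 = 001010
  pos 5: 101000 XOR 100101 = 001101
  pos 7: 110100 XOR 100101 = 010001
  pos 8: 100010 XOR 100101 = 000111
  pos 11: 111000 XOR 100101 = 011101
Remainder (last 5 bits) = 11101. This is the CRC / FCS.

11101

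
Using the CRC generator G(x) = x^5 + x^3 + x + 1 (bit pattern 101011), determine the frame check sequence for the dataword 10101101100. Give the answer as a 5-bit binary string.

01001

Append 5 zeros: 1010110110000000. Divide by 101011 (XOR where the leading bit is 1):
  pos 0: 101011 XOR 101011 = 000000
  pos 7: 110000 XOR 101011 = 011011
  pos 8: 110110 XOR 101011 = 011101
  pos 9: 111010 XOR 101011 = 010001
  pos 10: 100010 XOR 101011 = 001001
Remainder (last 5 bits) = 01001. This is the CRC / FCS.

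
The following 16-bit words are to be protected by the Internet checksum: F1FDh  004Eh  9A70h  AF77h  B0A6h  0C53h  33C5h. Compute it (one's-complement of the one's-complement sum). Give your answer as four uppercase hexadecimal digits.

One's-complement addition (fold any carry out of bit 15 back into bit 0):
  0xF1FD + 0x004E = 0x0F24B
  0xF24B + 0x9A70 = 0x18CBB → wrap carry → 0x8CBC
  0x8CBC + 0xAF77 = 0x13C33 → wrap carry → 0x3C34
  0x3C34 + 0xB0A6 = 0x0ECDA
  0xECDA + 0x0C53 = 0x0F92D
  0xF92D + 0x33C5 = 0x12CF2 → wrap carry → 0x2CF3
One's-complement sum = 0x2CF3.
Checksum = ~0x2CF3 & 0xFFFF = 0xD30C.

D30C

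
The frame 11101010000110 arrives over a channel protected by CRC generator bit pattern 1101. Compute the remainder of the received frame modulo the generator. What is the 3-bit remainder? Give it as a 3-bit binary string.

001

Modulo-2 division of 11101010000110 by 1101:
  pos 0: 1110 XOR 1101 = 0011
  pos 2: 1110 XOR 1101 = 0011
  pos 4: 1110 XOR 1101 = 0011
  pos 6: 1100 XOR 1101 = 0001
  pos 9: 1011 XOR 1101 = 0110
  pos 10: 1100 XOR 1101 = 0001
Remainder = 001 (nonzero — an error is detected).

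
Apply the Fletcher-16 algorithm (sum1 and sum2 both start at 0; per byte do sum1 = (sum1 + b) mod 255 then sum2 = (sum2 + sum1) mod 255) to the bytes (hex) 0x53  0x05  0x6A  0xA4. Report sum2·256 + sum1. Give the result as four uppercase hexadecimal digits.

D567

Running sums (mod 255):
  after byte 0 (0x53): sum1=83, sum2=83
  after byte 1 (0x05): sum1=88, sum2=171
  after byte 2 (0x6A): sum1=194, sum2=110
  after byte 3 (0xA4): sum1=103, sum2=213
Checksum = sum2·256 + sum1 = 213·256 + 103 = 54631 = 0xD567.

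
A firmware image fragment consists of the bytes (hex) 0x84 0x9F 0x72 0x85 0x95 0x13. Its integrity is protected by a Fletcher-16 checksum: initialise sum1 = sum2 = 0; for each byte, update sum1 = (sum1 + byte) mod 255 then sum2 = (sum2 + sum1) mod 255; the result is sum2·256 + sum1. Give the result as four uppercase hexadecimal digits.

Running sums (mod 255):
  after byte 0 (0x84): sum1=132, sum2=132
  after byte 1 (0x9F): sum1=36, sum2=168
  after byte 2 (0x72): sum1=150, sum2=63
  after byte 3 (0x85): sum1=28, sum2=91
  after byte 4 (0x95): sum1=177, sum2=13
  after byte 5 (0x13): sum1=196, sum2=209
Checksum = sum2·256 + sum1 = 209·256 + 196 = 53700 = 0xD1C4.

D1C4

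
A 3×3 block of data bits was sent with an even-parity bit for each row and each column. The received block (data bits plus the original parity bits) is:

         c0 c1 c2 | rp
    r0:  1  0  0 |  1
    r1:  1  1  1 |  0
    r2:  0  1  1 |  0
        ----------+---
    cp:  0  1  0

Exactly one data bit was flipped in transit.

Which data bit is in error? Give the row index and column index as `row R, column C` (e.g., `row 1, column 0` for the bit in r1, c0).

Recompute each row's even parity and compare to rp:
  r0: data parity 1, sent rp 1 → ok
  r1: data parity 1, sent rp 0 → mismatch
  r2: data parity 0, sent rp 0 → ok
Recompute each column's even parity and compare to cp:
  c0: data parity 0, sent cp 0 → ok
  c1: data parity 0, sent cp 1 → mismatch
  c2: data parity 0, sent cp 0 → ok
Exactly one row (r1) and one column (c1) fail → the flipped bit is at their intersection.

row 1, column 1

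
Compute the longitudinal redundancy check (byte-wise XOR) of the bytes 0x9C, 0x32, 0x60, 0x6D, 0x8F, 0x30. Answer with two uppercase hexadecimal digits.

XOR the bytes together:
  start with 0x9C
  0x9C ⊕ 0x32 = 0xAE
  0xAE ⊕ 0x60 = 0xCE
  0xCE ⊕ 0x6D = 0xA3
  0xA3 ⊕ 0x8F = 0x2C
  0x2C ⊕ 0x30 = 0x1C

1C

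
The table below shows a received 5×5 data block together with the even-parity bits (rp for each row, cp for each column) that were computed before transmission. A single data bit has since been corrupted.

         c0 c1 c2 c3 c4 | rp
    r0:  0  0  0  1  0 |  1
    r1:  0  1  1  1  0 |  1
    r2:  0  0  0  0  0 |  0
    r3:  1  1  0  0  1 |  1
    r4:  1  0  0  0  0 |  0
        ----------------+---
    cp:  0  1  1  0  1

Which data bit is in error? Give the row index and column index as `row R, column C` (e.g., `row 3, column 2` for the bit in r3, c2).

row 4, column 1

Recompute each row's even parity and compare to rp:
  r0: data parity 1, sent rp 1 → ok
  r1: data parity 1, sent rp 1 → ok
  r2: data parity 0, sent rp 0 → ok
  r3: data parity 1, sent rp 1 → ok
  r4: data parity 1, sent rp 0 → mismatch
Recompute each column's even parity and compare to cp:
  c0: data parity 0, sent cp 0 → ok
  c1: data parity 0, sent cp 1 → mismatch
  c2: data parity 1, sent cp 1 → ok
  c3: data parity 0, sent cp 0 → ok
  c4: data parity 1, sent cp 1 → ok
Exactly one row (r4) and one column (c1) fail → the flipped bit is at their intersection.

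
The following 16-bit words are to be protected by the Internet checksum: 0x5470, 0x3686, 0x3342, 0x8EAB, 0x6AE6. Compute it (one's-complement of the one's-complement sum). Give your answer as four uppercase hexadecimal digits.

One's-complement addition (fold any carry out of bit 15 back into bit 0):
  0x5470 + 0x3686 = 0x08AF6
  0x8AF6 + 0x3342 = 0x0BE38
  0xBE38 + 0x8EAB = 0x14CE3 → wrap carry → 0x4CE4
  0x4CE4 + 0x6AE6 = 0x0B7CA
One's-complement sum = 0xB7CA.
Checksum = ~0xB7CA & 0xFFFF = 0x4835.

4835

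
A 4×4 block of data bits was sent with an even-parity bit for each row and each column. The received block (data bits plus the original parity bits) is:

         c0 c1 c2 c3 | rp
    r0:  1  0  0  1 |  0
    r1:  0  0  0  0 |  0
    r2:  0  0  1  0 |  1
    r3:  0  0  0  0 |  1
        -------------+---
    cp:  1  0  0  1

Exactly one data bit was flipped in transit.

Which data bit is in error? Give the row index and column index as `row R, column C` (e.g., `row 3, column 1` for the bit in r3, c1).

row 3, column 2

Recompute each row's even parity and compare to rp:
  r0: data parity 0, sent rp 0 → ok
  r1: data parity 0, sent rp 0 → ok
  r2: data parity 1, sent rp 1 → ok
  r3: data parity 0, sent rp 1 → mismatch
Recompute each column's even parity and compare to cp:
  c0: data parity 1, sent cp 1 → ok
  c1: data parity 0, sent cp 0 → ok
  c2: data parity 1, sent cp 0 → mismatch
  c3: data parity 1, sent cp 1 → ok
Exactly one row (r3) and one column (c2) fail → the flipped bit is at their intersection.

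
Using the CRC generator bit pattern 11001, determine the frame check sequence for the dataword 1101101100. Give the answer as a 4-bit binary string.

0010

Append 4 zeros: 11011011000000. Divide by 11001 (XOR where the leading bit is 1):
  pos 0: 11011 XOR 11001 = 00010
  pos 3: 10011 XOR 11001 = 01010
  pos 4: 10100 XOR 11001 = 01101
  pos 5: 11010 XOR 11001 = 00011
  pos 8: 11000 XOR 11001 = 00001
Remainder (last 4 bits) = 0010. This is the CRC / FCS.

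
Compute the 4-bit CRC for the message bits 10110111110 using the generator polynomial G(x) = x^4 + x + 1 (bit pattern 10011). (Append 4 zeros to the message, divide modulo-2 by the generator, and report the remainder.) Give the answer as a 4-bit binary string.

Append 4 zeros: 101101111100000. Divide by 10011 (XOR where the leading bit is 1):
  pos 0: 10110 XOR 10011 = 00101
  pos 2: 10111 XOR 10011 = 00100
  pos 4: 10011 XOR 10011 = 00000
  pos 9: 10000 XOR 10011 = 00011
Remainder (last 4 bits) = 0110. This is the CRC / FCS.

0110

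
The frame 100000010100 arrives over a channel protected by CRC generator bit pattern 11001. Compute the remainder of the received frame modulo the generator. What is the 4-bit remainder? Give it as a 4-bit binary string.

Modulo-2 division of 100000010100 by 11001:
  pos 0: 10000 XOR 11001 = 01001
  pos 1: 10010 XOR 11001 = 01011
  pos 2: 10110 XOR 11001 = 01111
  pos 3: 11111 XOR 11001 = 00110
  pos 5: 11001 XOR 11001 = 00000
Remainder = 0000 (zero — the frame passes the CRC check).

0000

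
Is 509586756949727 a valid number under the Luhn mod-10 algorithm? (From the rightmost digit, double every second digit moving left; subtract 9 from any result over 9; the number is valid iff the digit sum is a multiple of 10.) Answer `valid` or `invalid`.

From the right, keep odd positions and double even positions (subtract 9 from any doubled value over 9):
  doubled (positions 2,4,...): 4 9 9 1 3 1 0 → sum 27
  kept (positions 1,3,...): 7 7 4 6 7 8 9 5 → sum 53
Total = 80.
80 mod 10 = 0, so the number is valid.

valid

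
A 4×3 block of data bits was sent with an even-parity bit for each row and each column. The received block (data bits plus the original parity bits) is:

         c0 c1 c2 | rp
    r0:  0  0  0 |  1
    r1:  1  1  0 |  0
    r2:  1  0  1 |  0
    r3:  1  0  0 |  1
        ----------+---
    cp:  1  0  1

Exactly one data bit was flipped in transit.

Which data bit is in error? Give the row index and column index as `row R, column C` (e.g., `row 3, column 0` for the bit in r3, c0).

Recompute each row's even parity and compare to rp:
  r0: data parity 0, sent rp 1 → mismatch
  r1: data parity 0, sent rp 0 → ok
  r2: data parity 0, sent rp 0 → ok
  r3: data parity 1, sent rp 1 → ok
Recompute each column's even parity and compare to cp:
  c0: data parity 1, sent cp 1 → ok
  c1: data parity 1, sent cp 0 → mismatch
  c2: data parity 1, sent cp 1 → ok
Exactly one row (r0) and one column (c1) fail → the flipped bit is at their intersection.

row 0, column 1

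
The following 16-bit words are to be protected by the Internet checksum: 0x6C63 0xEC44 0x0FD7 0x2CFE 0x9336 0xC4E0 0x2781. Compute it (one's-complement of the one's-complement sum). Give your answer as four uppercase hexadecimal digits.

EAE9

One's-complement addition (fold any carry out of bit 15 back into bit 0):
  0x6C63 + 0xEC44 = 0x158A7 → wrap carry → 0x58A8
  0x58A8 + 0x0FD7 = 0x0687F
  0x687F + 0x2CFE = 0x0957D
  0x957D + 0x9336 = 0x128B3 → wrap carry → 0x28B4
  0x28B4 + 0xC4E0 = 0x0ED94
  0xED94 + 0x2781 = 0x11515 → wrap carry → 0x1516
One's-complement sum = 0x1516.
Checksum = ~0x1516 & 0xFFFF = 0xEAE9.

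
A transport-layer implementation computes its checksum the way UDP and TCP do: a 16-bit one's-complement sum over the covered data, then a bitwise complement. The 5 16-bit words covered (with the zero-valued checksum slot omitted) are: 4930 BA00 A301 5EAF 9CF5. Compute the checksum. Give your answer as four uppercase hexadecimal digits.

One's-complement addition (fold any carry out of bit 15 back into bit 0):
  0x4930 + 0xBA00 = 0x10330 → wrap carry → 0x0331
  0x0331 + 0xA301 = 0x0A632
  0xA632 + 0x5EAF = 0x104E1 → wrap carry → 0x04E2
  0x04E2 + 0x9CF5 = 0x0A1D7
One's-complement sum = 0xA1D7.
Checksum = ~0xA1D7 & 0xFFFF = 0x5E28.

5E28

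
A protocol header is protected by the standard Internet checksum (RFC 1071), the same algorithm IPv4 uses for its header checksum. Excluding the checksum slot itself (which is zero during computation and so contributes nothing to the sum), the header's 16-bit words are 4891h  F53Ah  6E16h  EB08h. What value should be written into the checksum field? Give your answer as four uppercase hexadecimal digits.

6914

One's-complement addition (fold any carry out of bit 15 back into bit 0):
  0x4891 + 0xF53A = 0x13DCB → wrap carry → 0x3DCC
  0x3DCC + 0x6E16 = 0x0ABE2
  0xABE2 + 0xEB08 = 0x196EA → wrap carry → 0x96EB
One's-complement sum = 0x96EB.
Checksum = ~0x96EB & 0xFFFF = 0x6914.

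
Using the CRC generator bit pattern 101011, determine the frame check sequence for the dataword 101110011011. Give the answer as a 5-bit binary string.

11101

Append 5 zeros: 10111001101100000. Divide by 101011 (XOR where the leading bit is 1):
  pos 0: 101110 XOR 101011 = 000101
  pos 3: 101011 XOR 101011 = 000000
  pos 10: 110000 XOR 101011 = 011011
  pos 11: 110110 XOR 101011 = 011101
Remainder (last 5 bits) = 11101. This is the CRC / FCS.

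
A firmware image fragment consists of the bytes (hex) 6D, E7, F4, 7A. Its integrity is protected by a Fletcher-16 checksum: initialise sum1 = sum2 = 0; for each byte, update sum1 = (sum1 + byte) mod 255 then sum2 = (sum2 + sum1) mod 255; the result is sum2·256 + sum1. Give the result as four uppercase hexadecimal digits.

D1C4

Running sums (mod 255):
  after byte 0 (6D): sum1=109, sum2=109
  after byte 1 (E7): sum1=85, sum2=194
  after byte 2 (F4): sum1=74, sum2=13
  after byte 3 (7A): sum1=196, sum2=209
Checksum = sum2·256 + sum1 = 209·256 + 196 = 53700 = 0xD1C4.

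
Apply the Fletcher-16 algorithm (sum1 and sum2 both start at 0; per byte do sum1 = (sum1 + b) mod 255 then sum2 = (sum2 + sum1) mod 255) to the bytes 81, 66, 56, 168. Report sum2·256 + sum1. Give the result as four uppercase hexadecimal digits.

2574

Running sums (mod 255):
  after byte 0 (81): sum1=81, sum2=81
  after byte 1 (66): sum1=147, sum2=228
  after byte 2 (56): sum1=203, sum2=176
  after byte 3 (168): sum1=116, sum2=37
Checksum = sum2·256 + sum1 = 37·256 + 116 = 9588 = 0x2574.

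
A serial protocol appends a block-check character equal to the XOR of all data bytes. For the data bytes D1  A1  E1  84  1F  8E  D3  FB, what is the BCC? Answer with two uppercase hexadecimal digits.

XOR the bytes together:
  start with 0xD1
  0xD1 ⊕ 0xA1 = 0x70
  0x70 ⊕ 0xE1 = 0x91
  0x91 ⊕ 0x84 = 0x15
  0x15 ⊕ 0x1F = 0x0A
  0x0A ⊕ 0x8E = 0x84
  0x84 ⊕ 0xD3 = 0x57
  0x57 ⊕ 0xFB = 0xAC

AC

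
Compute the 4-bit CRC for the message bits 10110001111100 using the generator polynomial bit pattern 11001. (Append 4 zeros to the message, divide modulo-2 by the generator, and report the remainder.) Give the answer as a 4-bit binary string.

Append 4 zeros: 101100011111000000. Divide by 11001 (XOR where the leading bit is 1):
  pos 0: 10110 XOR 11001 = 01111
  pos 1: 11110 XOR 11001 = 00111
  pos 3: 11101 XOR 11001 = 00100
  pos 5: 10011 XOR 11001 = 01010
  pos 6: 10101 XOR 11001 = 01100
  pos 7: 11001 XOR 11001 = 00000
Remainder (last 4 bits) = 0000. This is the CRC / FCS.

0000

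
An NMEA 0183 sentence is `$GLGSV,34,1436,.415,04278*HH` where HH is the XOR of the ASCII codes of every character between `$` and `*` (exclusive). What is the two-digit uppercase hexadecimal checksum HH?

69

XOR the ASCII codes of the payload characters:
  'G' = 0x47 → acc = 0x47
  'L' = 0x4C → acc = 0x0B
  'G' = 0x47 → acc = 0x4C
  'S' = 0x53 → acc = 0x1F
  'V' = 0x56 → acc = 0x49
  ',' = 0x2C → acc = 0x65
  '3' = 0x33 → acc = 0x56
  '4' = 0x34 → acc = 0x62
  ',' = 0x2C → acc = 0x4E
  '1' = 0x31 → acc = 0x7F
  '4' = 0x34 → acc = 0x4B
  '3' = 0x33 → acc = 0x78
  '6' = 0x36 → acc = 0x4E
  ',' = 0x2C → acc = 0x62
  '.' = 0x2E → acc = 0x4C
  '4' = 0x34 → acc = 0x78
  '1' = 0x31 → acc = 0x49
  '5' = 0x35 → acc = 0x7C
  ',' = 0x2C → acc = 0x50
  '0' = 0x30 → acc = 0x60
  '4' = 0x34 → acc = 0x54
  '2' = 0x32 → acc = 0x66
  '7' = 0x37 → acc = 0x51
  '8' = 0x38 → acc = 0x69
Checksum = 0x69.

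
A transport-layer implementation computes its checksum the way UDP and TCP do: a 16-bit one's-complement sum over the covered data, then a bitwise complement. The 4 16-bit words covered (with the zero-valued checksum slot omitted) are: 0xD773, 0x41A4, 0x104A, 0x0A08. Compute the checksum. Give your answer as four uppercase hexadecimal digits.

CC95

One's-complement addition (fold any carry out of bit 15 back into bit 0):
  0xD773 + 0x41A4 = 0x11917 → wrap carry → 0x1918
  0x1918 + 0x104A = 0x02962
  0x2962 + 0x0A08 = 0x0336A
One's-complement sum = 0x336A.
Checksum = ~0x336A & 0xFFFF = 0xCC95.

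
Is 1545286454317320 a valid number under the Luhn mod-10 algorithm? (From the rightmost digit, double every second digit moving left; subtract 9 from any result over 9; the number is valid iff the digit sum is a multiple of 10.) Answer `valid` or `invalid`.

invalid

From the right, keep odd positions and double even positions (subtract 9 from any doubled value over 9):
  doubled (positions 2,4,...): 4 5 6 1 3 4 8 2 → sum 33
  kept (positions 1,3,...): 0 3 1 4 4 8 5 5 → sum 30
Total = 63.
63 mod 10 = 3, so the number is invalid.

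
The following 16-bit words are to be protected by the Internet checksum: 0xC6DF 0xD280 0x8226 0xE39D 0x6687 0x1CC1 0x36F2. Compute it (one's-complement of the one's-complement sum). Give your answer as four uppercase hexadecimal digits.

46A0

One's-complement addition (fold any carry out of bit 15 back into bit 0):
  0xC6DF + 0xD280 = 0x1995F → wrap carry → 0x9960
  0x9960 + 0x8226 = 0x11B86 → wrap carry → 0x1B87
  0x1B87 + 0xE39D = 0x0FF24
  0xFF24 + 0x6687 = 0x165AB → wrap carry → 0x65AC
  0x65AC + 0x1CC1 = 0x0826D
  0x826D + 0x36F2 = 0x0B95F
One's-complement sum = 0xB95F.
Checksum = ~0xB95F & 0xFFFF = 0x46A0.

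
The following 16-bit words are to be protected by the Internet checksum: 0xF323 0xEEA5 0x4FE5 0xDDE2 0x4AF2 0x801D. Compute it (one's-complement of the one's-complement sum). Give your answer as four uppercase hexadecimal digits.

255E

One's-complement addition (fold any carry out of bit 15 back into bit 0):
  0xF323 + 0xEEA5 = 0x1E1C8 → wrap carry → 0xE1C9
  0xE1C9 + 0x4FE5 = 0x131AE → wrap carry → 0x31AF
  0x31AF + 0xDDE2 = 0x10F91 → wrap carry → 0x0F92
  0x0F92 + 0x4AF2 = 0x05A84
  0x5A84 + 0x801D = 0x0DAA1
One's-complement sum = 0xDAA1.
Checksum = ~0xDAA1 & 0xFFFF = 0x255E.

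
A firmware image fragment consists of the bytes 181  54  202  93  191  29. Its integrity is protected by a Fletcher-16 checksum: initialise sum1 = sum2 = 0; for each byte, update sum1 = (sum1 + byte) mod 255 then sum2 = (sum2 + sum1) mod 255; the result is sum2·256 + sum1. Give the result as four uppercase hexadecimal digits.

31F0

Running sums (mod 255):
  after byte 0 (181): sum1=181, sum2=181
  after byte 1 (54): sum1=235, sum2=161
  after byte 2 (202): sum1=182, sum2=88
  after byte 3 (93): sum1=20, sum2=108
  after byte 4 (191): sum1=211, sum2=64
  after byte 5 (29): sum1=240, sum2=49
Checksum = sum2·256 + sum1 = 49·256 + 240 = 12784 = 0x31F0.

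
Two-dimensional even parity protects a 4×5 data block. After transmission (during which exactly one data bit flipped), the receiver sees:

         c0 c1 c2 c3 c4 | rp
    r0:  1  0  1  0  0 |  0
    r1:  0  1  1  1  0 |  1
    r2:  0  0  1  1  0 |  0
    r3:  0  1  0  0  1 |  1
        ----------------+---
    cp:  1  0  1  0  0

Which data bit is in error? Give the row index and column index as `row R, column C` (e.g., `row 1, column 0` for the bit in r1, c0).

row 3, column 4

Recompute each row's even parity and compare to rp:
  r0: data parity 0, sent rp 0 → ok
  r1: data parity 1, sent rp 1 → ok
  r2: data parity 0, sent rp 0 → ok
  r3: data parity 0, sent rp 1 → mismatch
Recompute each column's even parity and compare to cp:
  c0: data parity 1, sent cp 1 → ok
  c1: data parity 0, sent cp 0 → ok
  c2: data parity 1, sent cp 1 → ok
  c3: data parity 0, sent cp 0 → ok
  c4: data parity 1, sent cp 0 → mismatch
Exactly one row (r3) and one column (c4) fail → the flipped bit is at their intersection.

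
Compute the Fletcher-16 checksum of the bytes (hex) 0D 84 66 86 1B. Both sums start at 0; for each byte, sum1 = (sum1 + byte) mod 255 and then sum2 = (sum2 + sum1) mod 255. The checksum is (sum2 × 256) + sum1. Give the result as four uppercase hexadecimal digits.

AE99

Running sums (mod 255):
  after byte 0 (0D): sum1=13, sum2=13
  after byte 1 (84): sum1=145, sum2=158
  after byte 2 (66): sum1=247, sum2=150
  after byte 3 (86): sum1=126, sum2=21
  after byte 4 (1B): sum1=153, sum2=174
Checksum = sum2·256 + sum1 = 174·256 + 153 = 44697 = 0xAE99.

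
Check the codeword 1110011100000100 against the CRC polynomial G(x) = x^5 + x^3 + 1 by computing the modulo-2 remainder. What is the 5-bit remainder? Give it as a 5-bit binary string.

00000

Modulo-2 division of 1110011100000100 by 101001:
  pos 0: 111001 XOR 101001 = 010000
  pos 1: 100001 XOR 101001 = 001000
  pos 3: 100010 XOR 101001 = 001011
  pos 5: 101100 XOR 101001 = 000101
  pos 8: 101001 XOR 101001 = 000000
Remainder = 00000 (zero — the frame passes the CRC check).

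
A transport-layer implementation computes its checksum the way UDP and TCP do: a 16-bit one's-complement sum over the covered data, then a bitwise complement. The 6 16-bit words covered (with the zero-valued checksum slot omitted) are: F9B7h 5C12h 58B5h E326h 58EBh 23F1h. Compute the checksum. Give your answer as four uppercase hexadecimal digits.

One's-complement addition (fold any carry out of bit 15 back into bit 0):
  0xF9B7 + 0x5C12 = 0x155C9 → wrap carry → 0x55CA
  0x55CA + 0x58B5 = 0x0AE7F
  0xAE7F + 0xE326 = 0x191A5 → wrap carry → 0x91A6
  0x91A6 + 0x58EB = 0x0EA91
  0xEA91 + 0x23F1 = 0x10E82 → wrap carry → 0x0E83
One's-complement sum = 0x0E83.
Checksum = ~0x0E83 & 0xFFFF = 0xF17C.

F17C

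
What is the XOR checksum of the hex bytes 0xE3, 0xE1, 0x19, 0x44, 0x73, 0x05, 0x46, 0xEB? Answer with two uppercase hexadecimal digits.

XOR the bytes together:
  start with 0xE3
  0xE3 ⊕ 0xE1 = 0x02
  0x02 ⊕ 0x19 = 0x1B
  0x1B ⊕ 0x44 = 0x5F
  0x5F ⊕ 0x73 = 0x2C
  0x2C ⊕ 0x05 = 0x29
  0x29 ⊕ 0x46 = 0x6F
  0x6F ⊕ 0xEB = 0x84

84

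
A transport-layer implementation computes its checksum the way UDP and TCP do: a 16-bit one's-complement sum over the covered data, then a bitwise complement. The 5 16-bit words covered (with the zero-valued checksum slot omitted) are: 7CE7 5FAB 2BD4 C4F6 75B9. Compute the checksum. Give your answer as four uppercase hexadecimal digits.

BCE8

One's-complement addition (fold any carry out of bit 15 back into bit 0):
  0x7CE7 + 0x5FAB = 0x0DC92
  0xDC92 + 0x2BD4 = 0x10866 → wrap carry → 0x0867
  0x0867 + 0xC4F6 = 0x0CD5D
  0xCD5D + 0x75B9 = 0x14316 → wrap carry → 0x4317
One's-complement sum = 0x4317.
Checksum = ~0x4317 & 0xFFFF = 0xBCE8.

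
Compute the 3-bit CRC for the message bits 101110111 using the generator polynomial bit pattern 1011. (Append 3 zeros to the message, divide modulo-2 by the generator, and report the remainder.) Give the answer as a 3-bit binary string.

Append 3 zeros: 101110111000. Divide by 1011 (XOR where the leading bit is 1):
  pos 0: 1011 XOR 1011 = 0000
  pos 4: 1011 XOR 1011 = 0000
  pos 8: 1000 XOR 1011 = 0011
Remainder (last 3 bits) = 011. This is the CRC / FCS.

011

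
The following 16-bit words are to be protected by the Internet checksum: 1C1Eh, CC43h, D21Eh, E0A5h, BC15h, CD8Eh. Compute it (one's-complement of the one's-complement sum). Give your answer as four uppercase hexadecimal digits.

One's-complement addition (fold any carry out of bit 15 back into bit 0):
  0x1C1E + 0xCC43 = 0x0E861
  0xE861 + 0xD21E = 0x1BA7F → wrap carry → 0xBA80
  0xBA80 + 0xE0A5 = 0x19B25 → wrap carry → 0x9B26
  0x9B26 + 0xBC15 = 0x1573B → wrap carry → 0x573C
  0x573C + 0xCD8E = 0x124CA → wrap carry → 0x24CB
One's-complement sum = 0x24CB.
Checksum = ~0x24CB & 0xFFFF = 0xDB34.

DB34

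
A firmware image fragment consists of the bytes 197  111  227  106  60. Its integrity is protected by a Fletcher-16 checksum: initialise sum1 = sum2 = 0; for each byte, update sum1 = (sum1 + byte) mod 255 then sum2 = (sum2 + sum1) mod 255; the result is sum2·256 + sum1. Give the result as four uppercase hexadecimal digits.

57BF

Running sums (mod 255):
  after byte 0 (197): sum1=197, sum2=197
  after byte 1 (111): sum1=53, sum2=250
  after byte 2 (227): sum1=25, sum2=20
  after byte 3 (106): sum1=131, sum2=151
  after byte 4 (60): sum1=191, sum2=87
Checksum = sum2·256 + sum1 = 87·256 + 191 = 22463 = 0x57BF.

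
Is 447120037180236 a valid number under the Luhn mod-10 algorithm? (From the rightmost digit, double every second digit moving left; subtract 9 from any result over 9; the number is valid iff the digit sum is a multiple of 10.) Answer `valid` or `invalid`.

valid

From the right, keep odd positions and double even positions (subtract 9 from any doubled value over 9):
  doubled (positions 2,4,...): 6 0 2 6 0 2 8 → sum 24
  kept (positions 1,3,...): 6 2 8 7 0 2 7 4 → sum 36
Total = 60.
60 mod 10 = 0, so the number is valid.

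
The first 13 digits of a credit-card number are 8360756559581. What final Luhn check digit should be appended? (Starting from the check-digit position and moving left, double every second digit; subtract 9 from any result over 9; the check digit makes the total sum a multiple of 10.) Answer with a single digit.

Partial digits right→left: 1 8 5 9 5 5 6 5 7 0 6 3 8
Double every second digit counting from the check-digit position (so the 1st, 3rd, 5th, ... of the partial from the right).
  doubled (with −9 where >9): 2 1 1 3 5 3 7 → sum 22
  kept as-is: 8 9 5 5 0 3 → sum 30
Total = 22 + 30 = 52.
Check digit = (10 − (52 mod 10)) mod 10 = 8.

8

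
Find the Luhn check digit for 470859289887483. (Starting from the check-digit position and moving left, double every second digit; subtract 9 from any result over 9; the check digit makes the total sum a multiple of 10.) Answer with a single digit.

Partial digits right→left: 3 8 4 7 8 8 9 8 2 9 5 8 0 7 4
Double every second digit counting from the check-digit position (so the 1st, 3rd, 5th, ... of the partial from the right).
  doubled (with −9 where >9): 6 8 7 9 4 1 0 8 → sum 43
  kept as-is: 8 7 8 8 9 8 7 → sum 55
Total = 43 + 55 = 98.
Check digit = (10 − (98 mod 10)) mod 10 = 2.

2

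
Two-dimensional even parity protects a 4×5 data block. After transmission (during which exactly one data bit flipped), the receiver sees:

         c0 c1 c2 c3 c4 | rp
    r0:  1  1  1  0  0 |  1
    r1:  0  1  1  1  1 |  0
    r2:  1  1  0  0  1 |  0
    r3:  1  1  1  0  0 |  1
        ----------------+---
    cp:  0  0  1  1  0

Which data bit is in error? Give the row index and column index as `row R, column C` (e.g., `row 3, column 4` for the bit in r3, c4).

Recompute each row's even parity and compare to rp:
  r0: data parity 1, sent rp 1 → ok
  r1: data parity 0, sent rp 0 → ok
  r2: data parity 1, sent rp 0 → mismatch
  r3: data parity 1, sent rp 1 → ok
Recompute each column's even parity and compare to cp:
  c0: data parity 1, sent cp 0 → mismatch
  c1: data parity 0, sent cp 0 → ok
  c2: data parity 1, sent cp 1 → ok
  c3: data parity 1, sent cp 1 → ok
  c4: data parity 0, sent cp 0 → ok
Exactly one row (r2) and one column (c0) fail → the flipped bit is at their intersection.

row 2, column 0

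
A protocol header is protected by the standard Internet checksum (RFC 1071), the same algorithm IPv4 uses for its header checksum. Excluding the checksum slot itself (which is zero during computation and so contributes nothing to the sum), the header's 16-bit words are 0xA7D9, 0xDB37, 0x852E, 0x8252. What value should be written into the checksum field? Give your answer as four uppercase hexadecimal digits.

756D

One's-complement addition (fold any carry out of bit 15 back into bit 0):
  0xA7D9 + 0xDB37 = 0x18310 → wrap carry → 0x8311
  0x8311 + 0x852E = 0x1083F → wrap carry → 0x0840
  0x0840 + 0x8252 = 0x08A92
One's-complement sum = 0x8A92.
Checksum = ~0x8A92 & 0xFFFF = 0x756D.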